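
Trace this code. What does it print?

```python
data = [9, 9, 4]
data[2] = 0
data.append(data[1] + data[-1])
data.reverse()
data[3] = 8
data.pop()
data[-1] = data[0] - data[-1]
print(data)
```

[9, 0, 0]

data[2] = 0 → [9, 9, 0]
append data[1]+data[-1] = 9+0 = 9 → [9, 9, 0, 9]
reverse → [9, 0, 9, 9]
data[3] = 8 → [9, 0, 9, 8]
pop() removes 8 → [9, 0, 9]
data[-1] = data[0]-data[-1] = 9-9 = 0 → [9, 0, 0]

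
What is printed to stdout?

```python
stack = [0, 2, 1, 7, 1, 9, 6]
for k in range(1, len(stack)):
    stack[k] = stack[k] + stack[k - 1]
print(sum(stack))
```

72

k=1: stack[1] = 2+0 = 2 → [0, 2, 1, 7, 1, 9, 6]
k=2: stack[2] = 1+2 = 3 → [0, 2, 3, 7, 1, 9, 6]
k=3: stack[3] = 7+3 = 10 → [0, 2, 3, 10, 1, 9, 6]
k=4: stack[4] = 1+10 = 11 → [0, 2, 3, 10, 11, 9, 6]
k=5: stack[5] = 9+11 = 20 → [0, 2, 3, 10, 11, 20, 6]
k=6: stack[6] = 6+20 = 26 → [0, 2, 3, 10, 11, 20, 26]
sum = 72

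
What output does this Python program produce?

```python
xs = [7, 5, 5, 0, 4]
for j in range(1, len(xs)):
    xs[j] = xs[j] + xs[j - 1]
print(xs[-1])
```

j=1: xs[1] = 5+7 = 12 → [7, 12, 5, 0, 4]
j=2: xs[2] = 5+12 = 17 → [7, 12, 17, 0, 4]
j=3: xs[3] = 0+17 = 17 → [7, 12, 17, 17, 4]
j=4: xs[4] = 4+17 = 21 → [7, 12, 17, 17, 21]

21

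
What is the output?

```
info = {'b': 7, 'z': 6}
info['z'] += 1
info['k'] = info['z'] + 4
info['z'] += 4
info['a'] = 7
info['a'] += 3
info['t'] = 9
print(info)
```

{'b': 7, 'z': 11, 'k': 11, 'a': 10, 't': 9}

info['z'] = 6+1 = 7 → {'b': 7, 'z': 7}
info['k'] = info['z']+4 = 11 → {'b': 7, 'z': 7, 'k': 11}
info['z'] = 7+4 = 11 → {'b': 7, 'z': 11, 'k': 11}
info['a'] = 7 → {'b': 7, 'z': 11, 'k': 11, 'a': 7}
info['a'] = 7+3 = 10 → {'b': 7, 'z': 11, 'k': 11, 'a': 10}
info['t'] = 9 → {'b': 7, 'z': 11, 'k': 11, 'a': 10, 't': 9}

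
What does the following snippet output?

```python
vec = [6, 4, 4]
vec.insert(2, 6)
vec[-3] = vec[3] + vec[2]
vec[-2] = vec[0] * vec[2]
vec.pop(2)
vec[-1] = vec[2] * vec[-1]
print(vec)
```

[6, 10, 16]

insert 6 at 2 → [6, 4, 6, 4]
vec[-3] = vec[3]+vec[2] = 4+6 = 10 → [6, 10, 6, 4]
vec[-2] = vec[0]*vec[2] = 6*6 = 36 → [6, 10, 36, 4]
pop(2) removes 36 → [6, 10, 4]
vec[-1] = vec[2]*vec[-1] = 4*4 = 16 → [6, 10, 16]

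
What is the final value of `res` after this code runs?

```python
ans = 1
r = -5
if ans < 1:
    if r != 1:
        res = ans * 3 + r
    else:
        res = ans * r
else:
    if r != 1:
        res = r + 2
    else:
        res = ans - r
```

ans=1, r=-5
ans < 1 is False; r != 1 is True
→ res = r + 2 = -3

-3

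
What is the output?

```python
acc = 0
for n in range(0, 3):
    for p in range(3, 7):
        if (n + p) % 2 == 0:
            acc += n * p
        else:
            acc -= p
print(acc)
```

2

n=0,p=3: odd sum, acc = 0-3 = -3
n=0,p=4: even sum, acc = (-3)+0 = -3
n=0,p=5: odd sum, acc = (-3)-5 = -8
n=0,p=6: even sum, acc = (-8)+0 = -8
n=1,p=3: even sum, acc = (-8)+3 = -5
n=1,p=4: odd sum, acc = (-5)-4 = -9
n=1,p=5: even sum, acc = (-9)+5 = -4
n=1,p=6: odd sum, acc = (-4)-6 = -10
n=2,p=3: odd sum, acc = (-10)-3 = -13
n=2,p=4: even sum, acc = (-13)+8 = -5
n=2,p=5: odd sum, acc = (-5)-5 = -10
n=2,p=6: even sum, acc = (-10)+12 = 2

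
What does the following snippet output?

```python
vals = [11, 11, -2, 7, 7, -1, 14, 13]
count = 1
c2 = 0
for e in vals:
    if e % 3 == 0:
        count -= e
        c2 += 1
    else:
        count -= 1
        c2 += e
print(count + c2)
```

e=11: not %3==0, count = 1-1 = 0; c2=11
e=11: not %3==0, count = 0-1 = -1; c2=22
e=-2: not %3==0, count = (-1)-1 = -2; c2=20
e=7: not %3==0, count = (-2)-1 = -3; c2=27
e=7: not %3==0, count = (-3)-1 = -4; c2=34
e=-1: not %3==0, count = (-4)-1 = -5; c2=33
e=14: not %3==0, count = (-5)-1 = -6; c2=47
e=13: not %3==0, count = (-6)-1 = -7; c2=60
count+c2 = (-7)+60 = 53

53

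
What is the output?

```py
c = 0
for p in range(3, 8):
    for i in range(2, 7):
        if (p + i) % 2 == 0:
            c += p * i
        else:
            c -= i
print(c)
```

188

p=3,i=2: odd sum, c = 0-2 = -2
p=3,i=3: even sum, c = (-2)+9 = 7
p=3,i=4: odd sum, c = 7-4 = 3
p=3,i=5: even sum, c = 3+15 = 18
p=3,i=6: odd sum, c = 18-6 = 12
p=4,i=2: even sum, c = 12+8 = 20
p=4,i=3: odd sum, c = 20-3 = 17
p=4,i=4: even sum, c = 17+16 = 33
p=4,i=5: odd sum, c = 33-5 = 28
p=4,i=6: even sum, c = 28+24 = 52
p=5,i=2: odd sum, c = 52-2 = 50
p=5,i=3: even sum, c = 50+15 = 65
p=5,i=4: odd sum, c = 65-4 = 61
p=5,i=5: even sum, c = 61+25 = 86
p=5,i=6: odd sum, c = 86-6 = 80
p=6,i=2: even sum, c = 80+12 = 92
p=6,i=3: odd sum, c = 92-3 = 89
p=6,i=4: even sum, c = 89+24 = 113
p=6,i=5: odd sum, c = 113-5 = 108
p=6,i=6: even sum, c = 108+36 = 144
p=7,i=2: odd sum, c = 144-2 = 142
p=7,i=3: even sum, c = 142+21 = 163
p=7,i=4: odd sum, c = 163-4 = 159
p=7,i=5: even sum, c = 159+35 = 194
p=7,i=6: odd sum, c = 194-6 = 188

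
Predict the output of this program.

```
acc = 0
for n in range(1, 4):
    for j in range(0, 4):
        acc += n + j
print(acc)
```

n=1,j=0: acc = 0+1 = 1
n=1,j=1: acc = 1+2 = 3
n=1,j=2: acc = 3+3 = 6
n=1,j=3: acc = 6+4 = 10
n=2,j=0: acc = 10+2 = 12
n=2,j=1: acc = 12+3 = 15
n=2,j=2: acc = 15+4 = 19
n=2,j=3: acc = 19+5 = 24
n=3,j=0: acc = 24+3 = 27
n=3,j=1: acc = 27+4 = 31
n=3,j=2: acc = 31+5 = 36
n=3,j=3: acc = 36+6 = 42

42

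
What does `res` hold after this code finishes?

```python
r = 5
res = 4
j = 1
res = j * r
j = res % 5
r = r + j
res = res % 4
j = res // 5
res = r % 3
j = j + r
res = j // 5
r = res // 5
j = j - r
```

res = 1*5 = 5
j = 5%5 = 0
r = 5+0 = 5
res = 5%4 = 1
j = 1//5 = 0
res = 5%3 = 2
j = 0+5 = 5
res = 5//5 = 1
r = 1//5 = 0
j = 5-0 = 5

1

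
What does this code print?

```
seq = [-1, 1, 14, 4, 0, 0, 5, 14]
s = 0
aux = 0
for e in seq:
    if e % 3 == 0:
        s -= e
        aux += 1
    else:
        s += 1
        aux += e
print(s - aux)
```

-33

e=-1: not %3==0, s = 0+1 = 1; aux=-1
e=1: not %3==0, s = 1+1 = 2; aux=0
e=14: not %3==0, s = 2+1 = 3; aux=14
e=4: not %3==0, s = 3+1 = 4; aux=18
e=0: %3==0, s = 4-0 = 4; aux=19
e=0: %3==0, s = 4-0 = 4; aux=20
e=5: not %3==0, s = 4+1 = 5; aux=25
e=14: not %3==0, s = 5+1 = 6; aux=39
s-aux = 6-39 = -33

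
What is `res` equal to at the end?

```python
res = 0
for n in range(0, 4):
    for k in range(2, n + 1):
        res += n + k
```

n=2,k=2: res = 0+4 = 4
n=3,k=2: res = 4+5 = 9
n=3,k=3: res = 9+6 = 15

15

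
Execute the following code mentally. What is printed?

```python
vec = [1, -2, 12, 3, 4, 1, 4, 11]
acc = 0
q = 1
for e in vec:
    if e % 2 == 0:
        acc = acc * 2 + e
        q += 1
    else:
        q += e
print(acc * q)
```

924

e=1: not even; q=2
e=-2: even, acc = 0*2+(-2) = -2; q=3
e=12: even, acc = (-2)*2+12 = 8; q=4
e=3: not even; q=7
e=4: even, acc = 8*2+4 = 20; q=8
e=1: not even; q=9
e=4: even, acc = 20*2+4 = 44; q=10
e=11: not even; q=21
acc*q = 44*21 = 924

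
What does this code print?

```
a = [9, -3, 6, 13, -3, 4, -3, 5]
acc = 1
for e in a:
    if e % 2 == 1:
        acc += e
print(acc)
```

e=9: odd, acc = 1+9 = 10
e=-3: odd, acc = 10+(-3) = 7
e=6: not odd
e=13: odd, acc = 7+13 = 20
e=-3: odd, acc = 20+(-3) = 17
e=4: not odd
e=-3: odd, acc = 17+(-3) = 14
e=5: odd, acc = 14+5 = 19

19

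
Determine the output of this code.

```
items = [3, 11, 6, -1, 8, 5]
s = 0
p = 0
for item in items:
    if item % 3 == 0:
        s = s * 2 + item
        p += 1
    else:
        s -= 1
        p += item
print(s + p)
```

item=3: %3==0, s = 0*2+3 = 3; p=1
item=11: not %3==0, s = 3-1 = 2; p=12
item=6: %3==0, s = 2*2+6 = 10; p=13
item=-1: not %3==0, s = 10-1 = 9; p=12
item=8: not %3==0, s = 9-1 = 8; p=20
item=5: not %3==0, s = 8-1 = 7; p=25
s+p = 7+25 = 32

32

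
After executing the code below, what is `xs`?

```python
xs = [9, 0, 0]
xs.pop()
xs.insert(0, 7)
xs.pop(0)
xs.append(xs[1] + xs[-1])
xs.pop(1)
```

pop() removes 0 → [9, 0]
insert 7 at 0 → [7, 9, 0]
pop(0) removes 7 → [9, 0]
append xs[1]+xs[-1] = 0+0 = 0 → [9, 0, 0]
pop(1) removes 0 → [9, 0]

[9, 0]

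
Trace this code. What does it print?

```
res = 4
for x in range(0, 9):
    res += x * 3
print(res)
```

112

x=0: res = 4+0*3 = 4
x=1: res = 4+1*3 = 7
x=2: res = 7+2*3 = 13
x=3: res = 13+3*3 = 22
x=4: res = 22+4*3 = 34
x=5: res = 34+5*3 = 49
x=6: res = 49+6*3 = 67
x=7: res = 67+7*3 = 88
x=8: res = 88+8*3 = 112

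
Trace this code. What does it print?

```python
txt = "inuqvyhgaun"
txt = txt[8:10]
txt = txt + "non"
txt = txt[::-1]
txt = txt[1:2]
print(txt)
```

slice [8:10] → 'au'
+ 'non' → 'aunon'
reverse → 'nonua'
slice [1:2] → 'o'

o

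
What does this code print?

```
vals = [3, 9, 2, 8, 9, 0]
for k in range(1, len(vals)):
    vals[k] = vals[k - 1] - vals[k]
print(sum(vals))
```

k=1: vals[1] = 3-9 = -6 → [3, -6, 2, 8, 9, 0]
k=2: vals[2] = (-6)-2 = -8 → [3, -6, -8, 8, 9, 0]
k=3: vals[3] = (-8)-8 = -16 → [3, -6, -8, -16, 9, 0]
k=4: vals[4] = (-16)-9 = -25 → [3, -6, -8, -16, -25, 0]
k=5: vals[5] = (-25)-0 = -25 → [3, -6, -8, -16, -25, -25]
sum = -77

-77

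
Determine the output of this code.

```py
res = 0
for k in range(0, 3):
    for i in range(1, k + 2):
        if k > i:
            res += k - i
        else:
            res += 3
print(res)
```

k=0,i=1: not 0>1, res = 0+3 = 3
k=1,i=1: not 1>1, res = 3+3 = 6
k=1,i=2: not 1>2, res = 6+3 = 9
k=2,i=1: 2>1, res = 9+1 = 10
k=2,i=2: not 2>2, res = 10+3 = 13
k=2,i=3: not 2>3, res = 13+3 = 16

16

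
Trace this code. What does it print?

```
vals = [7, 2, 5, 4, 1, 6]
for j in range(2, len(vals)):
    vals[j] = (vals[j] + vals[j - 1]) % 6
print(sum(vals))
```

j=2: vals[2] = (5+2)%6 = 1 → [7, 2, 1, 4, 1, 6]
j=3: vals[3] = (4+1)%6 = 5 → [7, 2, 1, 5, 1, 6]
j=4: vals[4] = (1+5)%6 = 0 → [7, 2, 1, 5, 0, 6]
j=5: vals[5] = (6+0)%6 = 0 → [7, 2, 1, 5, 0, 0]
sum = 15

15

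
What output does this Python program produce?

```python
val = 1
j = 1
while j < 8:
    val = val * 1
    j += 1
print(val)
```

1

j=1: val = 1*1 = 1
j=2: val = 1*1 = 1
j=3: val = 1*1 = 1
j=4: val = 1*1 = 1
j=5: val = 1*1 = 1
j=6: val = 1*1 = 1
j=7: val = 1*1 = 1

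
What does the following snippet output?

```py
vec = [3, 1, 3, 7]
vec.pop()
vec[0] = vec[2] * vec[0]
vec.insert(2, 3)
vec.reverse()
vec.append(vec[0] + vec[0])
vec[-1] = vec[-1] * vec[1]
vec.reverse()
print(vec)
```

[18, 9, 1, 3, 3]

pop() removes 7 → [3, 1, 3]
vec[0] = vec[2]*vec[0] = 3*3 = 9 → [9, 1, 3]
insert 3 at 2 → [9, 1, 3, 3]
reverse → [3, 3, 1, 9]
append vec[0]+vec[0] = 3+3 = 6 → [3, 3, 1, 9, 6]
vec[-1] = vec[-1]*vec[1] = 6*3 = 18 → [3, 3, 1, 9, 18]
reverse → [18, 9, 1, 3, 3]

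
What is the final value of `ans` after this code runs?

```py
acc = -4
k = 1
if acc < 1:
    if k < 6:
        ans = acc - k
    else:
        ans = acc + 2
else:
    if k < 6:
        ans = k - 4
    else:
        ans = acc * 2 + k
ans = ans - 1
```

acc=-4, k=1
acc < 1 is True; k < 6 is True
→ ans = acc - k = -5
ans = (-5)-1 = -6

-6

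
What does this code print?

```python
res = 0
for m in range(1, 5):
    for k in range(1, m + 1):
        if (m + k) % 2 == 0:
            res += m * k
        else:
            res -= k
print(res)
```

m=1,k=1: even sum, res = 0+1 = 1
m=2,k=1: odd sum, res = 1-1 = 0
m=2,k=2: even sum, res = 0+4 = 4
m=3,k=1: even sum, res = 4+3 = 7
m=3,k=2: odd sum, res = 7-2 = 5
m=3,k=3: even sum, res = 5+9 = 14
m=4,k=1: odd sum, res = 14-1 = 13
m=4,k=2: even sum, res = 13+8 = 21
m=4,k=3: odd sum, res = 21-3 = 18
m=4,k=4: even sum, res = 18+16 = 34

34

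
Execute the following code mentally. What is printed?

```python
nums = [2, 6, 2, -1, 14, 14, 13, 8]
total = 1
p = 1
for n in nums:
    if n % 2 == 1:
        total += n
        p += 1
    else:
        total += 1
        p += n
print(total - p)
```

-30

n=2: not odd, total = 1+1 = 2; p=3
n=6: not odd, total = 2+1 = 3; p=9
n=2: not odd, total = 3+1 = 4; p=11
n=-1: odd, total = 4+(-1) = 3; p=12
n=14: not odd, total = 3+1 = 4; p=26
n=14: not odd, total = 4+1 = 5; p=40
n=13: odd, total = 5+13 = 18; p=41
n=8: not odd, total = 18+1 = 19; p=49
total-p = 19-49 = -30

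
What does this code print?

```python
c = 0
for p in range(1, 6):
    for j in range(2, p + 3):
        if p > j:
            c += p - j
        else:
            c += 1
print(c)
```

p=1,j=2: not 1>2, c = 0+1 = 1
p=1,j=3: not 1>3, c = 1+1 = 2
p=2,j=2: not 2>2, c = 2+1 = 3
p=2,j=3: not 2>3, c = 3+1 = 4
p=2,j=4: not 2>4, c = 4+1 = 5
p=3,j=2: 3>2, c = 5+1 = 6
p=3,j=3: not 3>3, c = 6+1 = 7
p=3,j=4: not 3>4, c = 7+1 = 8
p=3,j=5: not 3>5, c = 8+1 = 9
p=4,j=2: 4>2, c = 9+2 = 11
p=4,j=3: 4>3, c = 11+1 = 12
p=4,j=4: not 4>4, c = 12+1 = 13
p=4,j=5: not 4>5, c = 13+1 = 14
p=4,j=6: not 4>6, c = 14+1 = 15
p=5,j=2: 5>2, c = 15+3 = 18
p=5,j=3: 5>3, c = 18+2 = 20
p=5,j=4: 5>4, c = 20+1 = 21
p=5,j=5: not 5>5, c = 21+1 = 22
p=5,j=6: not 5>6, c = 22+1 = 23
p=5,j=7: not 5>7, c = 23+1 = 24

24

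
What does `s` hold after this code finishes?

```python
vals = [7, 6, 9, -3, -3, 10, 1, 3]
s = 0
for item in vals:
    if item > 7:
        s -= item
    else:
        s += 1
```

-13

item=7: not >7, s = 0+1 = 1
item=6: not >7, s = 1+1 = 2
item=9: >7, s = 2-9 = -7
item=-3: not >7, s = (-7)+1 = -6
item=-3: not >7, s = (-6)+1 = -5
item=10: >7, s = (-5)-10 = -15
item=1: not >7, s = (-15)+1 = -14
item=3: not >7, s = (-14)+1 = -13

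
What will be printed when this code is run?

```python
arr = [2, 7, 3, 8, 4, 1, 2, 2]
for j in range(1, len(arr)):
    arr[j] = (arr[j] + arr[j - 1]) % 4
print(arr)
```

j=1: arr[1] = (7+2)%4 = 1 → [2, 1, 3, 8, 4, 1, 2, 2]
j=2: arr[2] = (3+1)%4 = 0 → [2, 1, 0, 8, 4, 1, 2, 2]
j=3: arr[3] = (8+0)%4 = 0 → [2, 1, 0, 0, 4, 1, 2, 2]
j=4: arr[4] = (4+0)%4 = 0 → [2, 1, 0, 0, 0, 1, 2, 2]
j=5: arr[5] = (1+0)%4 = 1 → [2, 1, 0, 0, 0, 1, 2, 2]
j=6: arr[6] = (2+1)%4 = 3 → [2, 1, 0, 0, 0, 1, 3, 2]
j=7: arr[7] = (2+3)%4 = 1 → [2, 1, 0, 0, 0, 1, 3, 1]

[2, 1, 0, 0, 0, 1, 3, 1]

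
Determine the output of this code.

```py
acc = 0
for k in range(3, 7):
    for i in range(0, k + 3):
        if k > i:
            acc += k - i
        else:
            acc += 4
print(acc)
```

k=3,i=0: 3>0, acc = 0+3 = 3
k=3,i=1: 3>1, acc = 3+2 = 5
k=3,i=2: 3>2, acc = 5+1 = 6
k=3,i=3: not 3>3, acc = 6+4 = 10
k=3,i=4: not 3>4, acc = 10+4 = 14
k=3,i=5: not 3>5, acc = 14+4 = 18
k=4,i=0: 4>0, acc = 18+4 = 22
k=4,i=1: 4>1, acc = 22+3 = 25
k=4,i=2: 4>2, acc = 25+2 = 27
k=4,i=3: 4>3, acc = 27+1 = 28
k=4,i=4: not 4>4, acc = 28+4 = 32
k=4,i=5: not 4>5, acc = 32+4 = 36
k=4,i=6: not 4>6, acc = 36+4 = 40
k=5,i=0: 5>0, acc = 40+5 = 45
k=5,i=1: 5>1, acc = 45+4 = 49
k=5,i=2: 5>2, acc = 49+3 = 52
k=5,i=3: 5>3, acc = 52+2 = 54
k=5,i=4: 5>4, acc = 54+1 = 55
k=5,i=5: not 5>5, acc = 55+4 = 59
k=5,i=6: not 5>6, acc = 59+4 = 63
k=5,i=7: not 5>7, acc = 63+4 = 67
k=6,i=0: 6>0, acc = 67+6 = 73
k=6,i=1: 6>1, acc = 73+5 = 78
k=6,i=2: 6>2, acc = 78+4 = 82
k=6,i=3: 6>3, acc = 82+3 = 85
k=6,i=4: 6>4, acc = 85+2 = 87
k=6,i=5: 6>5, acc = 87+1 = 88
k=6,i=6: not 6>6, acc = 88+4 = 92
k=6,i=7: not 6>7, acc = 92+4 = 96
k=6,i=8: not 6>8, acc = 96+4 = 100

100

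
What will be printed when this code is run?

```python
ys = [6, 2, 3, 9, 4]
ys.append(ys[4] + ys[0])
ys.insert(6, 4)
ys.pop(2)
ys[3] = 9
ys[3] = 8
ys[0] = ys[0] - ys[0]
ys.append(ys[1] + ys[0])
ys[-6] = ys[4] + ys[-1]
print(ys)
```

[0, 12, 9, 8, 10, 4, 2]

append ys[4]+ys[0] = 4+6 = 10 → [6, 2, 3, 9, 4, 10]
insert 4 at 6 → [6, 2, 3, 9, 4, 10, 4]
pop(2) removes 3 → [6, 2, 9, 4, 10, 4]
ys[3] = 9 → [6, 2, 9, 9, 10, 4]
ys[3] = 8 → [6, 2, 9, 8, 10, 4]
ys[0] = ys[0]-ys[0] = 6-6 = 0 → [0, 2, 9, 8, 10, 4]
append ys[1]+ys[0] = 2+0 = 2 → [0, 2, 9, 8, 10, 4, 2]
ys[-6] = ys[4]+ys[-1] = 10+2 = 12 → [0, 12, 9, 8, 10, 4, 2]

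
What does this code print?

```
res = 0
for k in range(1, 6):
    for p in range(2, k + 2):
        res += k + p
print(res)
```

k=1,p=2: res = 0+3 = 3
k=2,p=2: res = 3+4 = 7
k=2,p=3: res = 7+5 = 12
k=3,p=2: res = 12+5 = 17
k=3,p=3: res = 17+6 = 23
k=3,p=4: res = 23+7 = 30
k=4,p=2: res = 30+6 = 36
k=4,p=3: res = 36+7 = 43
k=4,p=4: res = 43+8 = 51
k=4,p=5: res = 51+9 = 60
k=5,p=2: res = 60+7 = 67
k=5,p=3: res = 67+8 = 75
k=5,p=4: res = 75+9 = 84
k=5,p=5: res = 84+10 = 94
k=5,p=6: res = 94+11 = 105

105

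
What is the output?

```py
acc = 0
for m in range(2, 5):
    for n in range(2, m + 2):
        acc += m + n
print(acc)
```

m=2,n=2: acc = 0+4 = 4
m=2,n=3: acc = 4+5 = 9
m=3,n=2: acc = 9+5 = 14
m=3,n=3: acc = 14+6 = 20
m=3,n=4: acc = 20+7 = 27
m=4,n=2: acc = 27+6 = 33
m=4,n=3: acc = 33+7 = 40
m=4,n=4: acc = 40+8 = 48
m=4,n=5: acc = 48+9 = 57

57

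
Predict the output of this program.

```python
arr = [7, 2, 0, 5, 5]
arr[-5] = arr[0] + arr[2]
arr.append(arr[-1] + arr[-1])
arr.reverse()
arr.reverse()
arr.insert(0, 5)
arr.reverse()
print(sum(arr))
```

arr[-5] = arr[0]+arr[2] = 7+0 = 7 → [7, 2, 0, 5, 5]
append arr[-1]+arr[-1] = 5+5 = 10 → [7, 2, 0, 5, 5, 10]
reverse → [10, 5, 5, 0, 2, 7]
reverse → [7, 2, 0, 5, 5, 10]
insert 5 at 0 → [5, 7, 2, 0, 5, 5, 10]
reverse → [10, 5, 5, 0, 2, 7, 5]
sum = 34

34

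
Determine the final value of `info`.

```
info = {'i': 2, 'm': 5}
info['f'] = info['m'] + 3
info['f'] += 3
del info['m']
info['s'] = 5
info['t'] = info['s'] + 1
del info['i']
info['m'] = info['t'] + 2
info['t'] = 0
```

info['f'] = info['m']+3 = 8 → {'i': 2, 'm': 5, 'f': 8}
info['f'] = 8+3 = 11 → {'i': 2, 'm': 5, 'f': 11}
del 'm' → {'i': 2, 'f': 11}
info['s'] = 5 → {'i': 2, 'f': 11, 's': 5}
info['t'] = info['s']+1 = 6 → {'i': 2, 'f': 11, 's': 5, 't': 6}
del 'i' → {'f': 11, 's': 5, 't': 6}
info['m'] = info['t']+2 = 8 → {'f': 11, 's': 5, 't': 6, 'm': 8}
info['t'] = 0 → {'f': 11, 's': 5, 't': 0, 'm': 8}

{'f': 11, 's': 5, 't': 0, 'm': 8}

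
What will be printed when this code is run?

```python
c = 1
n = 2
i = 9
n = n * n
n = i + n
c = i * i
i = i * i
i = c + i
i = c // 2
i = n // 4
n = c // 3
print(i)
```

n = 2*2 = 4
n = 9+4 = 13
c = 9*9 = 81
i = 9*9 = 81
i = 81+81 = 162
i = 81//2 = 40
i = 13//4 = 3
n = 81//3 = 27

3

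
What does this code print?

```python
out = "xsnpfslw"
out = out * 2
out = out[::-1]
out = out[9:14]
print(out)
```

repeat ×2 → 'xsnpfslwxsnpfslw'
reverse → 'wlsfpnsxwlsfpnsx'
slice [9:14] → 'lsfpn'

lsfpn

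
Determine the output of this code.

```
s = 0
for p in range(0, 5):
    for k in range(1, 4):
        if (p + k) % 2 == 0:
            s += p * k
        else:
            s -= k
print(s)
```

p=0,k=1: odd sum, s = 0-1 = -1
p=0,k=2: even sum, s = (-1)+0 = -1
p=0,k=3: odd sum, s = (-1)-3 = -4
p=1,k=1: even sum, s = (-4)+1 = -3
p=1,k=2: odd sum, s = (-3)-2 = -5
p=1,k=3: even sum, s = (-5)+3 = -2
p=2,k=1: odd sum, s = (-2)-1 = -3
p=2,k=2: even sum, s = (-3)+4 = 1
p=2,k=3: odd sum, s = 1-3 = -2
p=3,k=1: even sum, s = (-2)+3 = 1
p=3,k=2: odd sum, s = 1-2 = -1
p=3,k=3: even sum, s = (-1)+9 = 8
p=4,k=1: odd sum, s = 8-1 = 7
p=4,k=2: even sum, s = 7+8 = 15
p=4,k=3: odd sum, s = 15-3 = 12

12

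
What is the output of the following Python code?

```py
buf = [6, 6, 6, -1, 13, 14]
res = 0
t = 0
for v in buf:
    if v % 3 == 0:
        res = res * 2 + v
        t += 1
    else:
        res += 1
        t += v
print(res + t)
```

74

v=6: %3==0, res = 0*2+6 = 6; t=1
v=6: %3==0, res = 6*2+6 = 18; t=2
v=6: %3==0, res = 18*2+6 = 42; t=3
v=-1: not %3==0, res = 42+1 = 43; t=2
v=13: not %3==0, res = 43+1 = 44; t=15
v=14: not %3==0, res = 44+1 = 45; t=29
res+t = 45+29 = 74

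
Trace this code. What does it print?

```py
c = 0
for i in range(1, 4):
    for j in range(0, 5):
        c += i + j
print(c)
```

60

i=1,j=0: c = 0+1 = 1
i=1,j=1: c = 1+2 = 3
i=1,j=2: c = 3+3 = 6
i=1,j=3: c = 6+4 = 10
i=1,j=4: c = 10+5 = 15
i=2,j=0: c = 15+2 = 17
i=2,j=1: c = 17+3 = 20
i=2,j=2: c = 20+4 = 24
i=2,j=3: c = 24+5 = 29
i=2,j=4: c = 29+6 = 35
i=3,j=0: c = 35+3 = 38
i=3,j=1: c = 38+4 = 42
i=3,j=2: c = 42+5 = 47
i=3,j=3: c = 47+6 = 53
i=3,j=4: c = 53+7 = 60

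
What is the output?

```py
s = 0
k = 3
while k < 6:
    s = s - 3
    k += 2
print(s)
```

k=3: s = 0-3 = -3
k=5: s = (-3)-3 = -6

-6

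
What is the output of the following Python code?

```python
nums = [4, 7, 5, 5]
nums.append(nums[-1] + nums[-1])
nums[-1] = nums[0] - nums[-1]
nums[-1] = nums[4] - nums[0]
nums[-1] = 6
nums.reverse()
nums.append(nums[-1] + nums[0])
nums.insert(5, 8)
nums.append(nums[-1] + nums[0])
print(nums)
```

append nums[-1]+nums[-1] = 5+5 = 10 → [4, 7, 5, 5, 10]
nums[-1] = nums[0]-nums[-1] = 4-10 = -6 → [4, 7, 5, 5, -6]
nums[-1] = nums[4]-nums[0] = (-6)-4 = -10 → [4, 7, 5, 5, -10]
nums[-1] = 6 → [4, 7, 5, 5, 6]
reverse → [6, 5, 5, 7, 4]
append nums[-1]+nums[0] = 4+6 = 10 → [6, 5, 5, 7, 4, 10]
insert 8 at 5 → [6, 5, 5, 7, 4, 8, 10]
append nums[-1]+nums[0] = 10+6 = 16 → [6, 5, 5, 7, 4, 8, 10, 16]

[6, 5, 5, 7, 4, 8, 10, 16]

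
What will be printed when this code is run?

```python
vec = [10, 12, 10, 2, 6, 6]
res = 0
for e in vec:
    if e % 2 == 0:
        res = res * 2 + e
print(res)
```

618

e=10: even, res = 0*2+10 = 10
e=12: even, res = 10*2+12 = 32
e=10: even, res = 32*2+10 = 74
e=2: even, res = 74*2+2 = 150
e=6: even, res = 150*2+6 = 306
e=6: even, res = 306*2+6 = 618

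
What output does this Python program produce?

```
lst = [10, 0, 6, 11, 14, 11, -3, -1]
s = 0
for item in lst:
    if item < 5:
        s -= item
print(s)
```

item=10: not <5
item=0: <5, s = 0-0 = 0
item=6: not <5
item=11: not <5
item=14: not <5
item=11: not <5
item=-3: <5, s = 0-(-3) = 3
item=-1: <5, s = 3-(-1) = 4

4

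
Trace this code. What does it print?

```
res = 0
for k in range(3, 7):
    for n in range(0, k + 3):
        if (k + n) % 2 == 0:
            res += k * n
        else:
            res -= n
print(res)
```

232

k=3,n=0: odd sum, res = 0-0 = 0
k=3,n=1: even sum, res = 0+3 = 3
k=3,n=2: odd sum, res = 3-2 = 1
k=3,n=3: even sum, res = 1+9 = 10
k=3,n=4: odd sum, res = 10-4 = 6
k=3,n=5: even sum, res = 6+15 = 21
k=4,n=0: even sum, res = 21+0 = 21
k=4,n=1: odd sum, res = 21-1 = 20
k=4,n=2: even sum, res = 20+8 = 28
k=4,n=3: odd sum, res = 28-3 = 25
k=4,n=4: even sum, res = 25+16 = 41
k=4,n=5: odd sum, res = 41-5 = 36
k=4,n=6: even sum, res = 36+24 = 60
k=5,n=0: odd sum, res = 60-0 = 60
k=5,n=1: even sum, res = 60+5 = 65
k=5,n=2: odd sum, res = 65-2 = 63
k=5,n=3: even sum, res = 63+15 = 78
k=5,n=4: odd sum, res = 78-4 = 74
k=5,n=5: even sum, res = 74+25 = 99
k=5,n=6: odd sum, res = 99-6 = 93
k=5,n=7: even sum, res = 93+35 = 128
k=6,n=0: even sum, res = 128+0 = 128
k=6,n=1: odd sum, res = 128-1 = 127
k=6,n=2: even sum, res = 127+12 = 139
k=6,n=3: odd sum, res = 139-3 = 136
k=6,n=4: even sum, res = 136+24 = 160
k=6,n=5: odd sum, res = 160-5 = 155
k=6,n=6: even sum, res = 155+36 = 191
k=6,n=7: odd sum, res = 191-7 = 184
k=6,n=8: even sum, res = 184+48 = 232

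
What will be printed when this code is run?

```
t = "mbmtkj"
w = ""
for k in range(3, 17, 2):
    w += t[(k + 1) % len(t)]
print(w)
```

k=3: add t[4]='k' → 'k'
k=5: add t[0]='m' → 'km'
k=7: add t[2]='m' → 'kmm'
k=9: add t[4]='k' → 'kmmk'
k=11: add t[0]='m' → 'kmmkm'
k=13: add t[2]='m' → 'kmmkmm'
k=15: add t[4]='k' → 'kmmkmmk'

kmmkmmk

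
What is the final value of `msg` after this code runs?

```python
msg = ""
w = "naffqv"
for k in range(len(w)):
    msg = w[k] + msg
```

'vqffan'

k=0: prepend 'n' → 'n'
k=1: prepend 'a' → 'an'
k=2: prepend 'f' → 'fan'
k=3: prepend 'f' → 'ffan'
k=4: prepend 'q' → 'qffan'
k=5: prepend 'v' → 'vqffan'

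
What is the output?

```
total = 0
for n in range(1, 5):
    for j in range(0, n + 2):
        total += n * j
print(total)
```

n=1,j=0: total = 0+0 = 0
n=1,j=1: total = 0+1 = 1
n=1,j=2: total = 1+2 = 3
n=2,j=0: total = 3+0 = 3
n=2,j=1: total = 3+2 = 5
n=2,j=2: total = 5+4 = 9
n=2,j=3: total = 9+6 = 15
n=3,j=0: total = 15+0 = 15
n=3,j=1: total = 15+3 = 18
n=3,j=2: total = 18+6 = 24
n=3,j=3: total = 24+9 = 33
n=3,j=4: total = 33+12 = 45
n=4,j=0: total = 45+0 = 45
n=4,j=1: total = 45+4 = 49
n=4,j=2: total = 49+8 = 57
n=4,j=3: total = 57+12 = 69
n=4,j=4: total = 69+16 = 85
n=4,j=5: total = 85+20 = 105

105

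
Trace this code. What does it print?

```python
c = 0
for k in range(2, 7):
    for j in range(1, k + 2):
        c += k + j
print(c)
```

k=2,j=1: c = 0+3 = 3
k=2,j=2: c = 3+4 = 7
k=2,j=3: c = 7+5 = 12
k=3,j=1: c = 12+4 = 16
k=3,j=2: c = 16+5 = 21
k=3,j=3: c = 21+6 = 27
k=3,j=4: c = 27+7 = 34
k=4,j=1: c = 34+5 = 39
k=4,j=2: c = 39+6 = 45
k=4,j=3: c = 45+7 = 52
k=4,j=4: c = 52+8 = 60
k=4,j=5: c = 60+9 = 69
k=5,j=1: c = 69+6 = 75
k=5,j=2: c = 75+7 = 82
k=5,j=3: c = 82+8 = 90
k=5,j=4: c = 90+9 = 99
k=5,j=5: c = 99+10 = 109
k=5,j=6: c = 109+11 = 120
k=6,j=1: c = 120+7 = 127
k=6,j=2: c = 127+8 = 135
k=6,j=3: c = 135+9 = 144
k=6,j=4: c = 144+10 = 154
k=6,j=5: c = 154+11 = 165
k=6,j=6: c = 165+12 = 177
k=6,j=7: c = 177+13 = 190

190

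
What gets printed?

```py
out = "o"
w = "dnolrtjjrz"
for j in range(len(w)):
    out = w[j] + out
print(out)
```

zrjjtrlondo

j=0: prepend 'd' → 'do'
j=1: prepend 'n' → 'ndo'
j=2: prepend 'o' → 'ondo'
j=3: prepend 'l' → 'londo'
j=4: prepend 'r' → 'rlondo'
j=5: prepend 't' → 'trlondo'
j=6: prepend 'j' → 'jtrlondo'
j=7: prepend 'j' → 'jjtrlondo'
j=8: prepend 'r' → 'rjjtrlondo'
j=9: prepend 'z' → 'zrjjtrlondo'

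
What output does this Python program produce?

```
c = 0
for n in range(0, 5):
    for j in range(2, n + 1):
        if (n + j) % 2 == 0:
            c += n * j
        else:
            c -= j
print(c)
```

n=2,j=2: even sum, c = 0+4 = 4
n=3,j=2: odd sum, c = 4-2 = 2
n=3,j=3: even sum, c = 2+9 = 11
n=4,j=2: even sum, c = 11+8 = 19
n=4,j=3: odd sum, c = 19-3 = 16
n=4,j=4: even sum, c = 16+16 = 32

32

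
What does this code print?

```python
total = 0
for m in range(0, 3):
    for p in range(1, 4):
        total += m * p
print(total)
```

18

m=0,p=1: total = 0+0 = 0
m=0,p=2: total = 0+0 = 0
m=0,p=3: total = 0+0 = 0
m=1,p=1: total = 0+1 = 1
m=1,p=2: total = 1+2 = 3
m=1,p=3: total = 3+3 = 6
m=2,p=1: total = 6+2 = 8
m=2,p=2: total = 8+4 = 12
m=2,p=3: total = 12+6 = 18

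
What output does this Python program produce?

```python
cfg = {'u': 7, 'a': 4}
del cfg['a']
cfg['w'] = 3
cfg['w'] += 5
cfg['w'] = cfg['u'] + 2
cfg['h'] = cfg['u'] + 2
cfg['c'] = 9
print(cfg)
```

del 'a' → {'u': 7}
cfg['w'] = 3 → {'u': 7, 'w': 3}
cfg['w'] = 3+5 = 8 → {'u': 7, 'w': 8}
cfg['w'] = cfg['u']+2 = 9 → {'u': 7, 'w': 9}
cfg['h'] = cfg['u']+2 = 9 → {'u': 7, 'w': 9, 'h': 9}
cfg['c'] = 9 → {'u': 7, 'w': 9, 'h': 9, 'c': 9}

{'u': 7, 'w': 9, 'h': 9, 'c': 9}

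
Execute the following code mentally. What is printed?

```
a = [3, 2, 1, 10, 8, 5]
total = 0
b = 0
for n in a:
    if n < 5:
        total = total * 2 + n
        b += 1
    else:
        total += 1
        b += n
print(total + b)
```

46

n=3: <5, total = 0*2+3 = 3; b=1
n=2: <5, total = 3*2+2 = 8; b=2
n=1: <5, total = 8*2+1 = 17; b=3
n=10: not <5, total = 17+1 = 18; b=13
n=8: not <5, total = 18+1 = 19; b=21
n=5: not <5, total = 19+1 = 20; b=26
total+b = 20+26 = 46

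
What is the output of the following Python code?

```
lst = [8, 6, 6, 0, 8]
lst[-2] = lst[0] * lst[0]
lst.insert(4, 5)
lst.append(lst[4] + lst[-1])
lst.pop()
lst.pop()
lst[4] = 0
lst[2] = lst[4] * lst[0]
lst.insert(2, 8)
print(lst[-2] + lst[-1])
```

64

lst[-2] = lst[0]*lst[0] = 8*8 = 64 → [8, 6, 6, 64, 8]
insert 5 at 4 → [8, 6, 6, 64, 5, 8]
append lst[4]+lst[-1] = 5+8 = 13 → [8, 6, 6, 64, 5, 8, 13]
pop() removes 13 → [8, 6, 6, 64, 5, 8]
pop() removes 8 → [8, 6, 6, 64, 5]
lst[4] = 0 → [8, 6, 6, 64, 0]
lst[2] = lst[4]*lst[0] = 0*8 = 0 → [8, 6, 0, 64, 0]
insert 8 at 2 → [8, 6, 8, 0, 64, 0]
lst[-2]+lst[-1] = 64+0 = 64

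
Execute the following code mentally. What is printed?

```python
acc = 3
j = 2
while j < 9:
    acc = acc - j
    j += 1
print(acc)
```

-32

j=2: acc = 3-2 = 1
j=3: acc = 1-3 = -2
j=4: acc = (-2)-4 = -6
j=5: acc = (-6)-5 = -11
j=6: acc = (-11)-6 = -17
j=7: acc = (-17)-7 = -24
j=8: acc = (-24)-8 = -32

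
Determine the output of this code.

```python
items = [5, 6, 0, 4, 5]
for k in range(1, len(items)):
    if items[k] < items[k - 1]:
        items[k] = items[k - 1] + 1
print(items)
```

[5, 6, 7, 8, 9]

k=1: 6>=5, unchanged → [5, 6, 0, 4, 5]
k=2: 0<6, items[2] = 6+1 = 7 → [5, 6, 7, 4, 5]
k=3: 4<7, items[3] = 7+1 = 8 → [5, 6, 7, 8, 5]
k=4: 5<8, items[4] = 8+1 = 9 → [5, 6, 7, 8, 9]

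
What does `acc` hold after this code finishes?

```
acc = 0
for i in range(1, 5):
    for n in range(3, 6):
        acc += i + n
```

i=1,n=3: acc = 0+4 = 4
i=1,n=4: acc = 4+5 = 9
i=1,n=5: acc = 9+6 = 15
i=2,n=3: acc = 15+5 = 20
i=2,n=4: acc = 20+6 = 26
i=2,n=5: acc = 26+7 = 33
i=3,n=3: acc = 33+6 = 39
i=3,n=4: acc = 39+7 = 46
i=3,n=5: acc = 46+8 = 54
i=4,n=3: acc = 54+7 = 61
i=4,n=4: acc = 61+8 = 69
i=4,n=5: acc = 69+9 = 78

78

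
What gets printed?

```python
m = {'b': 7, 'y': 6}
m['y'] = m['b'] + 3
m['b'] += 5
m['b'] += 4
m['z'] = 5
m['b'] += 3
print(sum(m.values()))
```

m['y'] = m['b']+3 = 10 → {'b': 7, 'y': 10}
m['b'] = 7+5 = 12 → {'b': 12, 'y': 10}
m['b'] = 12+4 = 16 → {'b': 16, 'y': 10}
m['z'] = 5 → {'b': 16, 'y': 10, 'z': 5}
m['b'] = 16+3 = 19 → {'b': 19, 'y': 10, 'z': 5}
sum of values = 34

34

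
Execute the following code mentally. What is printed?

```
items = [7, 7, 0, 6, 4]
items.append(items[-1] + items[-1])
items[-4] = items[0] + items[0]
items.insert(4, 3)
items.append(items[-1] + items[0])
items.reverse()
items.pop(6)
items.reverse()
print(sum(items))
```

append items[-1]+items[-1] = 4+4 = 8 → [7, 7, 0, 6, 4, 8]
items[-4] = items[0]+items[0] = 7+7 = 14 → [7, 7, 14, 6, 4, 8]
insert 3 at 4 → [7, 7, 14, 6, 3, 4, 8]
append items[-1]+items[0] = 8+7 = 15 → [7, 7, 14, 6, 3, 4, 8, 15]
reverse → [15, 8, 4, 3, 6, 14, 7, 7]
pop(6) removes 7 → [15, 8, 4, 3, 6, 14, 7]
reverse → [7, 14, 6, 3, 4, 8, 15]
sum = 57

57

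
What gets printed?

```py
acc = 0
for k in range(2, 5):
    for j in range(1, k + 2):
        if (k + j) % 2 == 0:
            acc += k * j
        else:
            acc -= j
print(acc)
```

21

k=2,j=1: odd sum, acc = 0-1 = -1
k=2,j=2: even sum, acc = (-1)+4 = 3
k=2,j=3: odd sum, acc = 3-3 = 0
k=3,j=1: even sum, acc = 0+3 = 3
k=3,j=2: odd sum, acc = 3-2 = 1
k=3,j=3: even sum, acc = 1+9 = 10
k=3,j=4: odd sum, acc = 10-4 = 6
k=4,j=1: odd sum, acc = 6-1 = 5
k=4,j=2: even sum, acc = 5+8 = 13
k=4,j=3: odd sum, acc = 13-3 = 10
k=4,j=4: even sum, acc = 10+16 = 26
k=4,j=5: odd sum, acc = 26-5 = 21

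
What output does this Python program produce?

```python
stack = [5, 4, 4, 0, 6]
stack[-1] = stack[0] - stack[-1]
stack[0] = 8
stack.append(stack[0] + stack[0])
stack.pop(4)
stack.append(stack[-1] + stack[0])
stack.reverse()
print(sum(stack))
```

stack[-1] = stack[0]-stack[-1] = 5-6 = -1 → [5, 4, 4, 0, -1]
stack[0] = 8 → [8, 4, 4, 0, -1]
append stack[0]+stack[0] = 8+8 = 16 → [8, 4, 4, 0, -1, 16]
pop(4) removes -1 → [8, 4, 4, 0, 16]
append stack[-1]+stack[0] = 16+8 = 24 → [8, 4, 4, 0, 16, 24]
reverse → [24, 16, 0, 4, 4, 8]
sum = 56

56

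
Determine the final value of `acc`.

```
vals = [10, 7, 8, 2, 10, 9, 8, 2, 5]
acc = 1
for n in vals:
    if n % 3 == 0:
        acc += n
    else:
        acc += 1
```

18

n=10: not %3==0, acc = 1+1 = 2
n=7: not %3==0, acc = 2+1 = 3
n=8: not %3==0, acc = 3+1 = 4
n=2: not %3==0, acc = 4+1 = 5
n=10: not %3==0, acc = 5+1 = 6
n=9: %3==0, acc = 6+9 = 15
n=8: not %3==0, acc = 15+1 = 16
n=2: not %3==0, acc = 16+1 = 17
n=5: not %3==0, acc = 17+1 = 18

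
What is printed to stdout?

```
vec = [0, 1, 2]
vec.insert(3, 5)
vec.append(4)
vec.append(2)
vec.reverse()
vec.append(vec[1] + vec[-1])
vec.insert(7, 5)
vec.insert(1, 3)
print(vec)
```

insert 5 at 3 → [0, 1, 2, 5]
append 4 → [0, 1, 2, 5, 4]
append 2 → [0, 1, 2, 5, 4, 2]
reverse → [2, 4, 5, 2, 1, 0]
append vec[1]+vec[-1] = 4+0 = 4 → [2, 4, 5, 2, 1, 0, 4]
insert 5 at 7 → [2, 4, 5, 2, 1, 0, 4, 5]
insert 3 at 1 → [2, 3, 4, 5, 2, 1, 0, 4, 5]

[2, 3, 4, 5, 2, 1, 0, 4, 5]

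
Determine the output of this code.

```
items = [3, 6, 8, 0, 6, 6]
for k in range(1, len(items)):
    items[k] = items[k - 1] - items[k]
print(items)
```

[3, -3, -11, -11, -17, -23]

k=1: items[1] = 3-6 = -3 → [3, -3, 8, 0, 6, 6]
k=2: items[2] = (-3)-8 = -11 → [3, -3, -11, 0, 6, 6]
k=3: items[3] = (-11)-0 = -11 → [3, -3, -11, -11, 6, 6]
k=4: items[4] = (-11)-6 = -17 → [3, -3, -11, -11, -17, 6]
k=5: items[5] = (-17)-6 = -23 → [3, -3, -11, -11, -17, -23]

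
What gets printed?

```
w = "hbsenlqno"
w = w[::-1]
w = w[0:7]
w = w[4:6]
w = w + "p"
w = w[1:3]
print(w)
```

reverse → 'onqlnesbh'
slice [0:7] → 'onqlnes'
slice [4:6] → 'ne'
+ 'p' → 'nep'
slice [1:3] → 'ep'

ep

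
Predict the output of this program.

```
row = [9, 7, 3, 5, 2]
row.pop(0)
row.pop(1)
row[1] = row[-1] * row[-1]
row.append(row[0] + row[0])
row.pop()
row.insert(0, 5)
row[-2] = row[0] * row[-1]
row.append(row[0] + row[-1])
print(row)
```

pop(0) removes 9 → [7, 3, 5, 2]
pop(1) removes 3 → [7, 5, 2]
row[1] = row[-1]*row[-1] = 2*2 = 4 → [7, 4, 2]
append row[0]+row[0] = 7+7 = 14 → [7, 4, 2, 14]
pop() removes 14 → [7, 4, 2]
insert 5 at 0 → [5, 7, 4, 2]
row[-2] = row[0]*row[-1] = 5*2 = 10 → [5, 7, 10, 2]
append row[0]+row[-1] = 5+2 = 7 → [5, 7, 10, 2, 7]

[5, 7, 10, 2, 7]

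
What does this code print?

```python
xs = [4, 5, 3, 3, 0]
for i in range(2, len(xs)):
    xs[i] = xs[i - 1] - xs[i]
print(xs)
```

[4, 5, 2, -1, -1]

i=2: xs[2] = 5-3 = 2 → [4, 5, 2, 3, 0]
i=3: xs[3] = 2-3 = -1 → [4, 5, 2, -1, 0]
i=4: xs[4] = (-1)-0 = -1 → [4, 5, 2, -1, -1]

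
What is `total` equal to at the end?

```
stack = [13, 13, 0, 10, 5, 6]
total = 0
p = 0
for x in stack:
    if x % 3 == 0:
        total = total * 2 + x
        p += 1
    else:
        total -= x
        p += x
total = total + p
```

-85

x=13: not %3==0, total = 0-13 = -13; p=13
x=13: not %3==0, total = (-13)-13 = -26; p=26
x=0: %3==0, total = (-26)*2+0 = -52; p=27
x=10: not %3==0, total = (-52)-10 = -62; p=37
x=5: not %3==0, total = (-62)-5 = -67; p=42
x=6: %3==0, total = (-67)*2+6 = -128; p=43
total+p = (-128)+43 = -85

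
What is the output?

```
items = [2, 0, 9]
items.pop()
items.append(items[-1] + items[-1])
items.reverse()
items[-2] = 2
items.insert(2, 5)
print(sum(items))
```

9

pop() removes 9 → [2, 0]
append items[-1]+items[-1] = 0+0 = 0 → [2, 0, 0]
reverse → [0, 0, 2]
items[-2] = 2 → [0, 2, 2]
insert 5 at 2 → [0, 2, 5, 2]
sum = 9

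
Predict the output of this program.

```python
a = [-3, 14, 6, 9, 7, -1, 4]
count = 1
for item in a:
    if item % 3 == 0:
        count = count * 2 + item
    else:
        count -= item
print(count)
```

-49

item=-3: %3==0, count = 1*2+(-3) = -1
item=14: not %3==0, count = (-1)-14 = -15
item=6: %3==0, count = (-15)*2+6 = -24
item=9: %3==0, count = (-24)*2+9 = -39
item=7: not %3==0, count = (-39)-7 = -46
item=-1: not %3==0, count = (-46)-(-1) = -45
item=4: not %3==0, count = (-45)-4 = -49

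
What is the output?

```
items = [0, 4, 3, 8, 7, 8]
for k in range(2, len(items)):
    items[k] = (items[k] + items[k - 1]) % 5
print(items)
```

[0, 4, 2, 0, 2, 0]

k=2: items[2] = (3+4)%5 = 2 → [0, 4, 2, 8, 7, 8]
k=3: items[3] = (8+2)%5 = 0 → [0, 4, 2, 0, 7, 8]
k=4: items[4] = (7+0)%5 = 2 → [0, 4, 2, 0, 2, 8]
k=5: items[5] = (8+2)%5 = 0 → [0, 4, 2, 0, 2, 0]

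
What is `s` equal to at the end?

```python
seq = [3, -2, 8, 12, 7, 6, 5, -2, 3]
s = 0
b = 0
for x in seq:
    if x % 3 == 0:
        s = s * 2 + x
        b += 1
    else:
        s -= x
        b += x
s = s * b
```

x=3: %3==0, s = 0*2+3 = 3; b=1
x=-2: not %3==0, s = 3-(-2) = 5; b=-1
x=8: not %3==0, s = 5-8 = -3; b=7
x=12: %3==0, s = (-3)*2+12 = 6; b=8
x=7: not %3==0, s = 6-7 = -1; b=15
x=6: %3==0, s = (-1)*2+6 = 4; b=16
x=5: not %3==0, s = 4-5 = -1; b=21
x=-2: not %3==0, s = (-1)-(-2) = 1; b=19
x=3: %3==0, s = 1*2+3 = 5; b=20
s*b = 5*20 = 100

100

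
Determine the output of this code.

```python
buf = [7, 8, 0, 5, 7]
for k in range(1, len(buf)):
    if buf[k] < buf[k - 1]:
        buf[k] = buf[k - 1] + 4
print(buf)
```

[7, 8, 12, 16, 20]

k=1: 8>=7, unchanged → [7, 8, 0, 5, 7]
k=2: 0<8, buf[2] = 8+4 = 12 → [7, 8, 12, 5, 7]
k=3: 5<12, buf[3] = 12+4 = 16 → [7, 8, 12, 16, 7]
k=4: 7<16, buf[4] = 16+4 = 20 → [7, 8, 12, 16, 20]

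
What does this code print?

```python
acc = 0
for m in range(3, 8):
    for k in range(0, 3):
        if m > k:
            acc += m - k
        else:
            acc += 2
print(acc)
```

m=3,k=0: 3>0, acc = 0+3 = 3
m=3,k=1: 3>1, acc = 3+2 = 5
m=3,k=2: 3>2, acc = 5+1 = 6
m=4,k=0: 4>0, acc = 6+4 = 10
m=4,k=1: 4>1, acc = 10+3 = 13
m=4,k=2: 4>2, acc = 13+2 = 15
m=5,k=0: 5>0, acc = 15+5 = 20
m=5,k=1: 5>1, acc = 20+4 = 24
m=5,k=2: 5>2, acc = 24+3 = 27
m=6,k=0: 6>0, acc = 27+6 = 33
m=6,k=1: 6>1, acc = 33+5 = 38
m=6,k=2: 6>2, acc = 38+4 = 42
m=7,k=0: 7>0, acc = 42+7 = 49
m=7,k=1: 7>1, acc = 49+6 = 55
m=7,k=2: 7>2, acc = 55+5 = 60

60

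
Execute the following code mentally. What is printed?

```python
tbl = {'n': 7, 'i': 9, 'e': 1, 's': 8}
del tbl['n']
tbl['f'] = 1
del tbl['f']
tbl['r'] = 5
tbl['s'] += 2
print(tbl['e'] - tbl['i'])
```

-8

del 'n' → {'i': 9, 'e': 1, 's': 8}
tbl['f'] = 1 → {'i': 9, 'e': 1, 's': 8, 'f': 1}
del 'f' → {'i': 9, 'e': 1, 's': 8}
tbl['r'] = 5 → {'i': 9, 'e': 1, 's': 8, 'r': 5}
tbl['s'] = 8+2 = 10 → {'i': 9, 'e': 1, 's': 10, 'r': 5}
tbl['e']-tbl['i'] = 1-9 = -8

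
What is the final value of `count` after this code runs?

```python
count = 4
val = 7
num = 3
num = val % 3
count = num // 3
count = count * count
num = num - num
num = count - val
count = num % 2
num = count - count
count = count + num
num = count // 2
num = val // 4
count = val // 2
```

3

num = 7%3 = 1
count = 1//3 = 0
count = 0*0 = 0
num = 1-1 = 0
num = 0-7 = -7
count = (-7)%2 = 1
num = 1-1 = 0
count = 1+0 = 1
num = 1//2 = 0
num = 7//4 = 1
count = 7//2 = 3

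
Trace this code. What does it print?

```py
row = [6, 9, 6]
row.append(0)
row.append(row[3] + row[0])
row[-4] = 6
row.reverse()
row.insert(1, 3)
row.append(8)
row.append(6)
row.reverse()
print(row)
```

[6, 8, 6, 6, 6, 0, 3, 6]

append 0 → [6, 9, 6, 0]
append row[3]+row[0] = 0+6 = 6 → [6, 9, 6, 0, 6]
row[-4] = 6 → [6, 6, 6, 0, 6]
reverse → [6, 0, 6, 6, 6]
insert 3 at 1 → [6, 3, 0, 6, 6, 6]
append 8 → [6, 3, 0, 6, 6, 6, 8]
append 6 → [6, 3, 0, 6, 6, 6, 8, 6]
reverse → [6, 8, 6, 6, 6, 0, 3, 6]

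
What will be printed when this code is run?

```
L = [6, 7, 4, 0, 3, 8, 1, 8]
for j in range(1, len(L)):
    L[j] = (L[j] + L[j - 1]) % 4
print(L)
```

[6, 1, 1, 1, 0, 0, 1, 1]

j=1: L[1] = (7+6)%4 = 1 → [6, 1, 4, 0, 3, 8, 1, 8]
j=2: L[2] = (4+1)%4 = 1 → [6, 1, 1, 0, 3, 8, 1, 8]
j=3: L[3] = (0+1)%4 = 1 → [6, 1, 1, 1, 3, 8, 1, 8]
j=4: L[4] = (3+1)%4 = 0 → [6, 1, 1, 1, 0, 8, 1, 8]
j=5: L[5] = (8+0)%4 = 0 → [6, 1, 1, 1, 0, 0, 1, 8]
j=6: L[6] = (1+0)%4 = 1 → [6, 1, 1, 1, 0, 0, 1, 8]
j=7: L[7] = (8+1)%4 = 1 → [6, 1, 1, 1, 0, 0, 1, 1]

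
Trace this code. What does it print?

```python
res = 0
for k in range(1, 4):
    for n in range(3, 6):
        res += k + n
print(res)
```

54

k=1,n=3: res = 0+4 = 4
k=1,n=4: res = 4+5 = 9
k=1,n=5: res = 9+6 = 15
k=2,n=3: res = 15+5 = 20
k=2,n=4: res = 20+6 = 26
k=2,n=5: res = 26+7 = 33
k=3,n=3: res = 33+6 = 39
k=3,n=4: res = 39+7 = 46
k=3,n=5: res = 46+8 = 54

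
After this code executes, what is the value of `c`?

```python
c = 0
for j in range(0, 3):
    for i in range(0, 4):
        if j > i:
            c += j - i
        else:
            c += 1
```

13

j=0,i=0: not 0>0, c = 0+1 = 1
j=0,i=1: not 0>1, c = 1+1 = 2
j=0,i=2: not 0>2, c = 2+1 = 3
j=0,i=3: not 0>3, c = 3+1 = 4
j=1,i=0: 1>0, c = 4+1 = 5
j=1,i=1: not 1>1, c = 5+1 = 6
j=1,i=2: not 1>2, c = 6+1 = 7
j=1,i=3: not 1>3, c = 7+1 = 8
j=2,i=0: 2>0, c = 8+2 = 10
j=2,i=1: 2>1, c = 10+1 = 11
j=2,i=2: not 2>2, c = 11+1 = 12
j=2,i=3: not 2>3, c = 12+1 = 13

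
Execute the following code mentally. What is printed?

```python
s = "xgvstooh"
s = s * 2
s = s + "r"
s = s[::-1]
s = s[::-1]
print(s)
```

xgvstoohxgvstoohr

repeat ×2 → 'xgvstoohxgvstooh'
+ 'r' → 'xgvstoohxgvstoohr'
reverse → 'rhootsvgxhootsvgx'
reverse → 'xgvstoohxgvstoohr'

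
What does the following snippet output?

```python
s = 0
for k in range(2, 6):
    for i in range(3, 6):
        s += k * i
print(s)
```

k=2,i=3: s = 0+6 = 6
k=2,i=4: s = 6+8 = 14
k=2,i=5: s = 14+10 = 24
k=3,i=3: s = 24+9 = 33
k=3,i=4: s = 33+12 = 45
k=3,i=5: s = 45+15 = 60
k=4,i=3: s = 60+12 = 72
k=4,i=4: s = 72+16 = 88
k=4,i=5: s = 88+20 = 108
k=5,i=3: s = 108+15 = 123
k=5,i=4: s = 123+20 = 143
k=5,i=5: s = 143+25 = 168

168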